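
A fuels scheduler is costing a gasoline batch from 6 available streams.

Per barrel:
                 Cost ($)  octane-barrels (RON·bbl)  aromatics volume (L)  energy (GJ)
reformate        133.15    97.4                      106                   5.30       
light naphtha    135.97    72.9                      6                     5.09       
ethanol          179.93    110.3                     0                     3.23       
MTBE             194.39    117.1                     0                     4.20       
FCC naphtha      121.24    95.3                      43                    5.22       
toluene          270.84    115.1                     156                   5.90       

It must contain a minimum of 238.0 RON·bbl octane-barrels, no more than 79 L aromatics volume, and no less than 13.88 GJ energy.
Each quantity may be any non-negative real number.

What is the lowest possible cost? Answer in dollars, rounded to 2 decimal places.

$345.57

Set it up as a linear program. Let x1 = barrels of reformate, x2 = barrels of light naphtha, x3 = barrels of ethanol, x4 = barrels of MTBE, x5 = barrels of FCC naphtha, x6 = barrels of toluene.
min 133.15x1 + 135.97x2 + 179.93x3 + 194.39x4 + 121.24x5 + 270.84x6 with:
  97.4x1 + 72.9x2 + 110.3x3 + 117.1x4 + 95.3x5 + 115.1x6 ≥ 238   (octane-barrels)
  106x1 + 6x2 + 43x5 + 156x6 ≤ 79   (aromatics volume)
  5.3x1 + 5.09x2 + 3.23x3 + 4.2x4 + 5.22x5 + 5.9x6 ≥ 13.88   (energy)
  x1, x2, x3, x4, x5, x6 ≥ 0.
The cheapest feasible vertex uses only light naphtha, MTBE, FCC naphtha; reformate, ethanol, toluene are not used. Binding constraints: octane-barrels, aromatics volume, energy.
Optimal quantities: light naphtha = 0.91428 barrels, MTBE = 0.071912 barrels, FCC naphtha = 1.7096 barrels.
Hence cost = 135.97·0.91428 + 194.39·0.071912 + 121.24·1.7096 = $345.5655.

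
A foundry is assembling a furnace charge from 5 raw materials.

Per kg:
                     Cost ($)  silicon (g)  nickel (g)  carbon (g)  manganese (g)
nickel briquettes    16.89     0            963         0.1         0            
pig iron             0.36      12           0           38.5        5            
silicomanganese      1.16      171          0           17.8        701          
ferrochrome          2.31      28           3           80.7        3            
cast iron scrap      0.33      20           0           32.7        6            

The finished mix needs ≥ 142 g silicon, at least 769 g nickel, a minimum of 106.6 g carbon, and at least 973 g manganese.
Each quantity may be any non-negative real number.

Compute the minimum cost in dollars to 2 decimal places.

$15.85

This is a linear program. Let x1 = kg of nickel briquettes, x2 = kg of pig iron, x3 = kg of silicomanganese, x4 = kg of ferrochrome, x5 = kg of cast iron scrap.
min 16.89x1 + 0.36x2 + 1.16x3 + 2.31x4 + 0.33x5 with:
  12x2 + 171x3 + 28x4 + 20x5 ≥ 142   (silicon)
  963x1 + 3x4 ≥ 769   (nickel)
  0.1x1 + 38.5x2 + 17.8x3 + 80.7x4 + 32.7x5 ≥ 106.6   (carbon)
  5x2 + 701x3 + 3x4 + 6x5 ≥ 973   (manganese)
  x1, x2, x3, x4, x5 ≥ 0.
The cheapest feasible vertex uses only nickel briquettes, pig iron, silicomanganese; ferrochrome, cast iron scrap are not used. Binding constraints: nickel, carbon, manganese.
That vertex is x1 = 0.7985, x2 = 2.132, x3 = 1.373.
Hence cost = 16.89·0.7985 + 0.36·2.132 + 1.16·1.373 = $15.8469.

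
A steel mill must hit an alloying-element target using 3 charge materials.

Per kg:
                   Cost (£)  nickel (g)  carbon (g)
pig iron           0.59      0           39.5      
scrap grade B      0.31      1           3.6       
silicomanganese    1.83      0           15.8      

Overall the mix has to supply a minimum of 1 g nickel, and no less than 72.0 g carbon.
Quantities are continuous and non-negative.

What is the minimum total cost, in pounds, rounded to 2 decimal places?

£1.33

Let x1 = kg of pig iron, x2 = kg of scrap grade B, x3 = kg of silicomanganese.
min 0.59x1 + 0.31x2 + 1.83x3 s.t.:
  1x2 ≥ 1   (nickel)
  39.5x1 + 3.6x2 + 15.8x3 ≥ 72   (carbon)
  x1, x2, x3 ≥ 0.
At the optimum only pig iron, scrap grade B are positive (silicomanganese = 0). The nickel and carbon requirements are met with equality.
Solving gives x1 = 1.732, x2 = 1.
Objective = 0.59·1.732 + 0.31·1 = 1.3319.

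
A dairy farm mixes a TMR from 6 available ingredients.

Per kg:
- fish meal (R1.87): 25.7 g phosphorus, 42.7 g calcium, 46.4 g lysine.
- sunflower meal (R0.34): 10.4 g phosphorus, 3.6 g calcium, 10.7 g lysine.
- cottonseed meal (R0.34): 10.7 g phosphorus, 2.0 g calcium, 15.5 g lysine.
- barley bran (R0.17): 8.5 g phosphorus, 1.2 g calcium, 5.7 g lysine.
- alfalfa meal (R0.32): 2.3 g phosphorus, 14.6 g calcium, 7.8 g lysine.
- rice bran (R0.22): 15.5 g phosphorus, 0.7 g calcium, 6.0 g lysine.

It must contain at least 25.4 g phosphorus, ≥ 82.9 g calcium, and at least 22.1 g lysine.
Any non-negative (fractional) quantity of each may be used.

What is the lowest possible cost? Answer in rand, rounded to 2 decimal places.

Let x1 = kg of fish meal, x2 = kg of sunflower meal, x3 = kg of cottonseed meal, x4 = kg of barley bran, x5 = kg of alfalfa meal, x6 = kg of rice bran.
Minimise 1.87x1 + 0.34x2 + 0.34x3 + 0.17x4 + 0.32x5 + 0.22x6 subject to:
  25.7x1 + 10.4x2 + 10.7x3 + 8.5x4 + 2.3x5 + 15.5x6 ≥ 25.4   (phosphorus)
  42.7x1 + 3.6x2 + 2x3 + 1.2x4 + 14.6x5 + 0.7x6 ≥ 82.9   (calcium)
  46.4x1 + 10.7x2 + 15.5x3 + 5.7x4 + 7.8x5 + 6x6 ≥ 22.1   (lysine)
  x1, x2, x3, x4, x5, x6 ≥ 0.
The optimal basis is {alfalfa meal, rice bran}; fish meal, sunflower meal, cottonseed meal, barley bran drop out. The phosphorus and calcium requirements are met with equality.
That vertex is x5 = 5.64, x6 = 0.8019.
Objective = 0.32·5.64 + 0.22·0.8019 = 1.9812.

R1.98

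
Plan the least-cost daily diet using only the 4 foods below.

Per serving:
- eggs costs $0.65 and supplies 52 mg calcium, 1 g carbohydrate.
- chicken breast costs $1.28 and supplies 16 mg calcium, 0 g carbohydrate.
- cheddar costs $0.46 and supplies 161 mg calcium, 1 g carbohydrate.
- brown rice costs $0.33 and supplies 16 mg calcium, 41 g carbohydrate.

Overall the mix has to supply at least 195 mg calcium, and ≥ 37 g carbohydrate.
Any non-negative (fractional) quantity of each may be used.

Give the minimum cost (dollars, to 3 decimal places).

$0.806

This is a linear program. Let x1 = servings of eggs, x2 = servings of chicken breast, x3 = servings of cheddar, x4 = servings of brown rice.
Minimise 0.65x1 + 1.28x2 + 0.46x3 + 0.33x4 with:
  52x1 + 16x2 + 161x3 + 16x4 ≥ 195   (calcium)
  1x1 + 1x3 + 41x4 ≥ 37   (carbohydrate)
  x1, x2, x3, x4 ≥ 0.
At the optimum only cheddar, brown rice are positive (eggs, chicken breast = 0). Binding constraints: calcium and carbohydrate.
Solving gives x3 = 1.124, x4 = 0.875.
Total cost: 0.46·1.124 + 0.33·0.875 = 0.80579.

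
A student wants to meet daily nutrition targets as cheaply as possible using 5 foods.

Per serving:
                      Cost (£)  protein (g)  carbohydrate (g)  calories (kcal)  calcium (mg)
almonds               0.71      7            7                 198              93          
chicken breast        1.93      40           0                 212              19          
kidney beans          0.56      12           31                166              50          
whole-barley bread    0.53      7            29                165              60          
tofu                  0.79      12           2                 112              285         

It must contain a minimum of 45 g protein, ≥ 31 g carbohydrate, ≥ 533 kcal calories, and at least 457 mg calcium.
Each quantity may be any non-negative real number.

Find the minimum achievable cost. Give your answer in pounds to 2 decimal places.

Treat it as an LP. Let x1 = servings of almonds, x2 = servings of chicken breast, x3 = servings of kidney beans, x4 = servings of whole-barley bread, x5 = servings of tofu.
Minimise 0.71x1 + 1.93x2 + 0.56x3 + 0.53x4 + 0.79x5 with:
  7x1 + 40x2 + 12x3 + 7x4 + 12x5 ≥ 45   (protein)
  7x1 + 31x3 + 29x4 + 2x5 ≥ 31   (carbohydrate)
  198x1 + 212x2 + 166x3 + 165x4 + 112x5 ≥ 533   (calories)
  93x1 + 19x2 + 50x3 + 60x4 + 285x5 ≥ 457   (calcium)
  x1, x2, x3, x4, x5 ≥ 0.
The cheapest feasible vertex uses only kidney beans, tofu; almonds, chicken breast, whole-barley bread are not used. Binding constraints: protein and calcium.
Optimal quantities: kidney beans = 2.603 servings, tofu = 1.147 servings.
Hence cost = 0.56·2.603 + 0.79·1.147 = £2.3638.

£2.36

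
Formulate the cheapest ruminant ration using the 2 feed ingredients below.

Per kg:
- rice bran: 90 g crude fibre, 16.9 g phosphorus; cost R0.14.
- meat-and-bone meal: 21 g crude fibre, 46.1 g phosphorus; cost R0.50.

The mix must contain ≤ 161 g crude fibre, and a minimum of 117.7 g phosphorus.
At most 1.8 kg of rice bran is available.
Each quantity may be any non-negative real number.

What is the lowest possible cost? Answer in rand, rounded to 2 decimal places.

Treat it as an LP. Let x1 = kg of rice bran, x2 = kg of meat-and-bone meal.
Minimize 0.14x1 + 0.5x2 subject to:
  90x1 + 21x2 ≤ 161   (crude fibre)
  16.9x1 + 46.1x2 ≥ 117.7   (phosphorus)
  x1 ≤ 1.8
  x1, x2 ≥ 0.
Both inputs are positive at the optimum. There the crude fibre and phosphorus constraints are tight.
Optimal quantities: rice bran = 1.305 kg, meat-and-bone meal = 2.075 kg.
Objective = 0.14·1.305 + 0.5·2.075 = 1.2202.

R1.22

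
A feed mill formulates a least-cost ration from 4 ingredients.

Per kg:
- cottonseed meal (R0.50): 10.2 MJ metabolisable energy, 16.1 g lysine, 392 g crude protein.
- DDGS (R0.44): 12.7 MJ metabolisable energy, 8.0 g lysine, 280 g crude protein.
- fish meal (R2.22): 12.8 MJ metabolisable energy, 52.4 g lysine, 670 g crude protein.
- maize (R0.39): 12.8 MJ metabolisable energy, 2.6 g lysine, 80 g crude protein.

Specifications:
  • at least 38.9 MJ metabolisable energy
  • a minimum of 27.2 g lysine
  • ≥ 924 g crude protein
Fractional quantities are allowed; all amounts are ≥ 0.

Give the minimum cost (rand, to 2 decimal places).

R1.41

Let x1 = kg of cottonseed meal, x2 = kg of DDGS, x3 = kg of fish meal, x4 = kg of maize.
Minimize 0.5x1 + 0.44x2 + 2.22x3 + 0.39x4 s.t.:
  10.2x1 + 12.7x2 + 12.8x3 + 12.8x4 ≥ 38.9   (metabolisable energy)
  16.1x1 + 8x2 + 52.4x3 + 2.6x4 ≥ 27.2   (lysine)
  392x1 + 280x2 + 670x3 + 80x4 ≥ 924   (crude protein)
  x1, x2, x3, x4 ≥ 0.
The minimum-cost mix takes nothing from fish meal, maize — only cottonseed meal, DDGS. The metabolisable energy and crude protein requirements are met with equality.
Optimal quantities: cottonseed meal = 0.3971 kg, DDGS = 2.744 kg.
Total cost: 0.5·0.3971 + 0.44·2.744 = 1.4059.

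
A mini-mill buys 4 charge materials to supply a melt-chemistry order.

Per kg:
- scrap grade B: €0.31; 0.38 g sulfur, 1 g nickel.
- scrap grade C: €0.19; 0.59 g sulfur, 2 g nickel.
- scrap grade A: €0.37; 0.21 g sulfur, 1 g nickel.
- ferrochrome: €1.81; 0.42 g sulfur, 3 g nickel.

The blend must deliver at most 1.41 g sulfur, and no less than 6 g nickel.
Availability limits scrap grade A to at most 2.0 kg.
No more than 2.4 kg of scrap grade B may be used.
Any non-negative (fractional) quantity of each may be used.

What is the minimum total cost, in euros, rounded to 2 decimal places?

€1.74

Set it up as a linear program. Let x1 = kg of scrap grade B, x2 = kg of scrap grade C, x3 = kg of scrap grade A, x4 = kg of ferrochrome.
Minimize 0.31x1 + 0.19x2 + 0.37x3 + 1.81x4 s.t.:
  0.38x1 + 0.59x2 + 0.21x3 + 0.42x4 ≤ 1.41   (sulfur)
  1x1 + 2x2 + 1x3 + 3x4 ≥ 6   (nickel)
  x3 ≤ 2
  x1 ≤ 2.4
  x1, x2, x3, x4 ≥ 0.
The minimum-cost mix takes nothing from scrap grade B — only scrap grade C, scrap grade A, ferrochrome. The sulfur, nickel, the scrap grade A cap requirements are met with equality.
Optimal quantities: scrap grade C = 1.387 kg, scrap grade A = 2 kg, ferrochrome = 0.4086 kg.
Objective = 0.19·1.387 + 0.37·2 + 1.81·0.4086 = 1.7431.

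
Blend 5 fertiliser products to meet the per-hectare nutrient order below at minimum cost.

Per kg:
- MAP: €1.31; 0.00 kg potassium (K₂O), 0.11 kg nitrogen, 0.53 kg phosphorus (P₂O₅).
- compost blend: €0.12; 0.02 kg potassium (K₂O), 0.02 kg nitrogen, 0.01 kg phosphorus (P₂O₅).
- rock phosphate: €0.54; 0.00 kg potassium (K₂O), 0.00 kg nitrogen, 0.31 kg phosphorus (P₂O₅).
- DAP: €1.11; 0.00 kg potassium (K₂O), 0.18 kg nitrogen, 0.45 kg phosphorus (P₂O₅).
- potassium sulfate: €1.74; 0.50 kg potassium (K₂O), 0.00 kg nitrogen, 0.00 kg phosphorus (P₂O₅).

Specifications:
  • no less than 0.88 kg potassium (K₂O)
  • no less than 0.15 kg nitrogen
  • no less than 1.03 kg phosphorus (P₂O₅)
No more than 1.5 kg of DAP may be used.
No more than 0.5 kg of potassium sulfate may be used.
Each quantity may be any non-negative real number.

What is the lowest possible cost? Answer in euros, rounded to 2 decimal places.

€5.90

Treat it as an LP. Let x1 = kg of MAP, x2 = kg of compost blend, x3 = kg of rock phosphate, x4 = kg of DAP, x5 = kg of potassium sulfate.
Minimise 1.31x1 + 0.12x2 + 0.54x3 + 1.11x4 + 1.74x5 with:
  0.02x2 + 0.5x5 ≥ 0.88   (potassium (K₂O))
  0.11x1 + 0.02x2 + 0.18x4 ≥ 0.15   (nitrogen)
  0.53x1 + 0.01x2 + 0.31x3 + 0.45x4 ≥ 1.03   (phosphorus (P₂O₅))
  x4 ≤ 1.5
  x5 ≤ 0.5
  x1, x2, x3, x4, x5 ≥ 0.
The cheapest feasible vertex uses only compost blend, rock phosphate, potassium sulfate; MAP, DAP are not used. There the potassium (K₂O), phosphorus (P₂O₅), the potassium sulfate cap constraints are tight.
So compost blend = 31.5 kg, rock phosphate = 2.306 kg, potassium sulfate = 0.5 kg.
Cost = 0.12·31.5 + 0.54·2.306 + 1.74·0.5 = 5.8952.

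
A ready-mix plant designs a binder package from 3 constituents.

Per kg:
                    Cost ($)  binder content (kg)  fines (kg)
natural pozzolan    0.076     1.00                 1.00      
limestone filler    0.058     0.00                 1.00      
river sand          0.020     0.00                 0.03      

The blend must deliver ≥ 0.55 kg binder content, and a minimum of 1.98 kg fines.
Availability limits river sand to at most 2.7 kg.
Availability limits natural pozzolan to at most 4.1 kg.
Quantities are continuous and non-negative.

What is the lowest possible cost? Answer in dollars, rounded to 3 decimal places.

$0.125

This is a linear program. Let x1 = kg of natural pozzolan, x2 = kg of limestone filler, x3 = kg of river sand.
min 0.076x1 + 0.058x2 + 0.02x3 subject to:
  1x1 ≥ 0.55   (binder content)
  1x1 + 1x2 + 0.03x3 ≥ 1.98   (fines)
  x3 ≤ 2.7
  x1 ≤ 4.1
  x1, x2, x3 ≥ 0.
The cheapest feasible vertex uses only natural pozzolan, limestone filler; river sand is not used. Binding constraints: binder content and fines.
That vertex is x1 = 0.55, x2 = 1.43.
Objective = 0.076·0.55 + 0.058·1.43 = 0.12474.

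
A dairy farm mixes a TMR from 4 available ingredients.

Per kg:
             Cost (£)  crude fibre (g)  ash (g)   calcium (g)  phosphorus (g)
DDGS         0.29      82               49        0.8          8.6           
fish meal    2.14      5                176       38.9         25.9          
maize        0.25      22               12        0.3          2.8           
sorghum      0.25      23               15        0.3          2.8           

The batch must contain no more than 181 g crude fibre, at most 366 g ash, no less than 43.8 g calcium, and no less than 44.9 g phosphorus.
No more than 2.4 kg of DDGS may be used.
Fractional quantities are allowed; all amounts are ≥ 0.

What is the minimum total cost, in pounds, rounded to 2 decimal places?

£2.89

Let x1 = kg of DDGS, x2 = kg of fish meal, x3 = kg of maize, x4 = kg of sorghum.
Minimize 0.29x1 + 2.14x2 + 0.25x3 + 0.25x4 subject to:
  82x1 + 5x2 + 22x3 + 23x4 ≤ 181   (crude fibre)
  49x1 + 176x2 + 12x3 + 15x4 ≤ 366   (ash)
  0.8x1 + 38.9x2 + 0.3x3 + 0.3x4 ≥ 43.8   (calcium)
  8.6x1 + 25.9x2 + 2.8x3 + 2.8x4 ≥ 44.9   (phosphorus)
  x1 ≤ 2.4
  x1, x2, x3, x4 ≥ 0.
The cheapest feasible vertex uses only DDGS, fish meal; maize, sorghum are not used. There the calcium and phosphorus constraints are tight.
So DDGS = 1.951 kg, fish meal = 1.086 kg.
Cost = 0.29·1.951 + 2.14·1.086 = 2.8898.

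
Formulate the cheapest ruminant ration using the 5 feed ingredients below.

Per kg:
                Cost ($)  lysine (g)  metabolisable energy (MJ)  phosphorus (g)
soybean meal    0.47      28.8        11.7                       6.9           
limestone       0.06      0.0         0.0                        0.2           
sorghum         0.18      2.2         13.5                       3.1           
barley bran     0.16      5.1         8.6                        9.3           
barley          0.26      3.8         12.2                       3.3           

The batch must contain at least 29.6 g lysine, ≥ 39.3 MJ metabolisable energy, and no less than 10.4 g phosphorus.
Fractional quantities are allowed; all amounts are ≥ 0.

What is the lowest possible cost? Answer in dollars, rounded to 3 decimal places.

$0.795

Let x1 = kg of soybean meal, x2 = kg of limestone, x3 = kg of sorghum, x4 = kg of barley bran, x5 = kg of barley.
Minimize 0.47x1 + 0.06x2 + 0.18x3 + 0.16x4 + 0.26x5 s.t.:
  28.8x1 + 2.2x3 + 5.1x4 + 3.8x5 ≥ 29.6   (lysine)
  11.7x1 + 13.5x3 + 8.6x4 + 12.2x5 ≥ 39.3   (metabolisable energy)
  6.9x1 + 0.2x2 + 3.1x3 + 9.3x4 + 3.3x5 ≥ 10.4   (phosphorus)
  x1, x2, x3, x4, x5 ≥ 0.
The minimum-cost mix takes nothing from limestone, barley bran, barley — only soybean meal, sorghum. The lysine and metabolisable energy requirements are met with equality.
Optimal quantities: soybean meal = 0.8625 kg, sorghum = 2.164 kg.
Hence cost = 0.47·0.8625 + 0.18·2.164 = $0.79490.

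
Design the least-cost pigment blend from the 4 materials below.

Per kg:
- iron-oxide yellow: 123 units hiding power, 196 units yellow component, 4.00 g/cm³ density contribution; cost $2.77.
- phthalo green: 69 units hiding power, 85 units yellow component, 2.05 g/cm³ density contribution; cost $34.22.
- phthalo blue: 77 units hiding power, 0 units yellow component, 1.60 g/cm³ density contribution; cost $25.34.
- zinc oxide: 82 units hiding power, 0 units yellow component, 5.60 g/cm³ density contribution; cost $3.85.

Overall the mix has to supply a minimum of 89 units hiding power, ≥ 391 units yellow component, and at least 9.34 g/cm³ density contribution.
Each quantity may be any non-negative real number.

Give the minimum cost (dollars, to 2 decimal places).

Let x1 = kg of iron-oxide yellow, x2 = kg of phthalo green, x3 = kg of phthalo blue, x4 = kg of zinc oxide.
min 2.77x1 + 34.22x2 + 25.34x3 + 3.85x4 with:
  123x1 + 69x2 + 77x3 + 82x4 ≥ 89   (hiding power)
  196x1 + 85x2 ≥ 391   (yellow component)
  4x1 + 2.05x2 + 1.6x3 + 5.6x4 ≥ 9.34   (density contribution)
  x1, x2, x3, x4 ≥ 0.
The optimal basis is {iron-oxide yellow, zinc oxide}; phthalo green, phthalo blue drop out. Binding constraints: yellow component and density contribution.
That vertex is x1 = 1.995, x4 = 0.2429.
Total cost: 2.77·1.995 + 3.85·0.2429 = 6.4613.

$6.46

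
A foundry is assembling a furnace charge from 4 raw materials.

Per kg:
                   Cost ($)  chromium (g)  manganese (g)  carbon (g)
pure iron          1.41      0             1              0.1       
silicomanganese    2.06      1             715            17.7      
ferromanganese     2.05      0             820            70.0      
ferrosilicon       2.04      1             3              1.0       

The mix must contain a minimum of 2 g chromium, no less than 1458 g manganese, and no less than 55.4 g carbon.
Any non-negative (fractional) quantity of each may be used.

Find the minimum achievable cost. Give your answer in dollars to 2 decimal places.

Let x1 = kg of pure iron, x2 = kg of silicomanganese, x3 = kg of ferromanganese, x4 = kg of ferrosilicon.
Minimise 1.41x1 + 2.06x2 + 2.05x3 + 2.04x4 with:
  1x2 + 1x4 ≥ 2   (chromium)
  1x1 + 715x2 + 820x3 + 3x4 ≥ 1458   (manganese)
  0.1x1 + 17.7x2 + 70x3 + 1x4 ≥ 55.4   (carbon)
  x1, x2, x3, x4 ≥ 0.
The minimum-cost mix takes nothing from pure iron, ferrosilicon — only silicomanganese, ferromanganese. The chromium and carbon requirements are met with equality.
That vertex is x2 = 2, x3 = 0.2857.
Objective = 2.06·2 + 2.05·0.2857 = 4.7057.

$4.71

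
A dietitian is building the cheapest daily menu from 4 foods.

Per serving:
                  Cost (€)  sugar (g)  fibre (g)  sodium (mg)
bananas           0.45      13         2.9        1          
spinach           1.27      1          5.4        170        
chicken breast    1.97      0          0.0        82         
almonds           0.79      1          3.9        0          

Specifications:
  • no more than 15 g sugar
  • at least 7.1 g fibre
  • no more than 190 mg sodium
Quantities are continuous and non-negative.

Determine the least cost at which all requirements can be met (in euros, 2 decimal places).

€1.29

Let x1 = servings of bananas, x2 = servings of spinach, x3 = servings of chicken breast, x4 = servings of almonds.
Minimize 0.45x1 + 1.27x2 + 1.97x3 + 0.79x4 with:
  13x1 + 1x2 + 1x4 ≤ 15   (sugar)
  2.9x1 + 5.4x2 + 3.9x4 ≥ 7.1   (fibre)
  1x1 + 170x2 + 82x3 ≤ 190   (sodium)
  x1, x2, x3, x4 ≥ 0.
The cheapest feasible vertex uses only bananas, almonds; spinach, chicken breast are not used. There the sugar and fibre constraints are tight.
Solving gives x1 = 1.075, x4 = 1.021.
Hence cost = 0.45·1.075 + 0.79·1.021 = €1.2903.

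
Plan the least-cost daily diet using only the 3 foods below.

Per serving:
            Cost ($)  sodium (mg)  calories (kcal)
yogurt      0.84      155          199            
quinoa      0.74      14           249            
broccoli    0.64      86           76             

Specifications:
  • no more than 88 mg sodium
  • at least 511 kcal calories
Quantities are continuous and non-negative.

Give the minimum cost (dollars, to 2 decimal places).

Treat it as an LP. Let x1 = servings of yogurt, x2 = servings of quinoa, x3 = servings of broccoli.
Minimize 0.84x1 + 0.74x2 + 0.64x3 with:
  155x1 + 14x2 + 86x3 ≤ 88   (sodium)
  199x1 + 249x2 + 76x3 ≥ 511   (calories)
  x1, x2, x3 ≥ 0.
The cheapest feasible vertex uses only quinoa; yogurt, broccoli are not used. Binding constraint: calories.
Optimal quantities: quinoa = 2.052 servings.
Cost = 0.74·2.052 = 1.5185.

$1.52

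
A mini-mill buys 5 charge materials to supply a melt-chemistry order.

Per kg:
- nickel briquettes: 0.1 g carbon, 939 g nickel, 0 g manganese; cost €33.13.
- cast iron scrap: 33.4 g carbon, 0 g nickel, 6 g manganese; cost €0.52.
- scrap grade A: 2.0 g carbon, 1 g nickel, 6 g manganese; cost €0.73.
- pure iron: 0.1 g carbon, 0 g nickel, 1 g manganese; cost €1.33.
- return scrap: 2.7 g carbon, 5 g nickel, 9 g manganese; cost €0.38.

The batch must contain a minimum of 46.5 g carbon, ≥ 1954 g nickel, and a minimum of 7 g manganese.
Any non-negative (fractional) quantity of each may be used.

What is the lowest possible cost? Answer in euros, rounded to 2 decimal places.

Treat it as an LP. Let x1 = kg of nickel briquettes, x2 = kg of cast iron scrap, x3 = kg of scrap grade A, x4 = kg of pure iron, x5 = kg of return scrap.
Minimize 33.13x1 + 0.52x2 + 0.73x3 + 1.33x4 + 0.38x5 s.t.:
  0.1x1 + 33.4x2 + 2x3 + 0.1x4 + 2.7x5 ≥ 46.5   (carbon)
  939x1 + 1x3 + 5x5 ≥ 1954   (nickel)
  6x2 + 6x3 + 1x4 + 9x5 ≥ 7   (manganese)
  x1, x2, x3, x4, x5 ≥ 0.
At the optimum only nickel briquettes, cast iron scrap are positive (scrap grade A, pure iron, return scrap = 0). The carbon and nickel requirements are met with equality.
So nickel briquettes = 2.081 kg, cast iron scrap = 1.386 kg.
Hence cost = 33.13·2.081 + 0.52·1.386 = €69.6643.

€69.66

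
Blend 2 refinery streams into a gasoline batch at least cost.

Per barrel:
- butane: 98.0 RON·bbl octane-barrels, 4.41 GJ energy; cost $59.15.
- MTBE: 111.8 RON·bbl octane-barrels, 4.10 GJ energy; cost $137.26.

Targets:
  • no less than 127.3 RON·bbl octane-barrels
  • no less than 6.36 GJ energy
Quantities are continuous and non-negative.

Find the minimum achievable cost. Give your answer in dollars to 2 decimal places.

Let x1 = barrels of butane, x2 = barrels of MTBE.
min 59.15x1 + 137.26x2 with:
  98x1 + 111.8x2 ≥ 127.3   (octane-barrels)
  4.41x1 + 4.1x2 ≥ 6.36   (energy)
  x1, x2 ≥ 0.
The optimal basis is {butane}; MTBE drops out. There the energy constraint is tight.
Solving gives x1 = 1.44218.
Hence cost = 59.15·1.44218 = $85.3049.

$85.30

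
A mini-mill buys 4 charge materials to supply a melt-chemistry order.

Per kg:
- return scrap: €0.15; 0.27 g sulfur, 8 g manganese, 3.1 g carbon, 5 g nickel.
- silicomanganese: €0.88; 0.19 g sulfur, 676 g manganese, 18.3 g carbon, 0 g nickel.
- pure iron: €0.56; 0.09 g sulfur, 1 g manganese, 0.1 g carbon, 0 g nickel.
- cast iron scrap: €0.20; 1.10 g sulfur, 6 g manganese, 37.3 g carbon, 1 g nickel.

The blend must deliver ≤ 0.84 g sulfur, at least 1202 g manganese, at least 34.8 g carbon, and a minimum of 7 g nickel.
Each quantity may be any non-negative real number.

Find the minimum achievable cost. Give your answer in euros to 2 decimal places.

Let x1 = kg of return scrap, x2 = kg of silicomanganese, x3 = kg of pure iron, x4 = kg of cast iron scrap.
Minimize 0.15x1 + 0.88x2 + 0.56x3 + 0.2x4 subject to:
  0.27x1 + 0.19x2 + 0.09x3 + 1.1x4 ≤ 0.84   (sulfur)
  8x1 + 676x2 + 1x3 + 6x4 ≥ 1202   (manganese)
  3.1x1 + 18.3x2 + 0.1x3 + 37.3x4 ≥ 34.8   (carbon)
  5x1 + 1x4 ≥ 7   (nickel)
  x1, x2, x3, x4 ≥ 0.
The minimum-cost mix takes nothing from pure iron, cast iron scrap — only return scrap, silicomanganese. The manganese and nickel requirements are met with equality.
Solving gives x1 = 1.4, x2 = 1.762.
Cost = 0.15·1.4 + 0.88·1.762 = 1.7606.

€1.76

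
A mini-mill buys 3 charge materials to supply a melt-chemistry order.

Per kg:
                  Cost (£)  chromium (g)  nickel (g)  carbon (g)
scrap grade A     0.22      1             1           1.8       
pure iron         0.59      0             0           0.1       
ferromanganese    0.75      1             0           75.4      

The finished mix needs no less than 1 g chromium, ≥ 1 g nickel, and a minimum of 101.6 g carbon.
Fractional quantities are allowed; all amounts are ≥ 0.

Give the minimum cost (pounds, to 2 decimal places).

Let x1 = kg of scrap grade A, x2 = kg of pure iron, x3 = kg of ferromanganese.
min 0.22x1 + 0.59x2 + 0.75x3 s.t.:
  1x1 + 1x3 ≥ 1   (chromium)
  1x1 ≥ 1   (nickel)
  1.8x1 + 0.1x2 + 75.4x3 ≥ 101.6   (carbon)
  x1, x2, x3 ≥ 0.
At the optimum only scrap grade A, ferromanganese are positive (pure iron = 0). The nickel and carbon requirements are met with equality.
So scrap grade A = 1 kg, ferromanganese = 1.324 kg.
Total cost: 0.22·1 + 0.75·1.324 = 1.2130.

£1.21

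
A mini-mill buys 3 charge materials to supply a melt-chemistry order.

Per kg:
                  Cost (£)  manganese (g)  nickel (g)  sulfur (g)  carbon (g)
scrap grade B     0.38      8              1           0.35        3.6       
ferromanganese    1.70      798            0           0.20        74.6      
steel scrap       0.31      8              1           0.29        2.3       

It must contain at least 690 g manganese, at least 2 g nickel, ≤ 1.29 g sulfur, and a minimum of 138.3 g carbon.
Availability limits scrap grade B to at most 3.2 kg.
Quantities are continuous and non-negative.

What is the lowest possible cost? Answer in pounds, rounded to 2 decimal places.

Let x1 = kg of scrap grade B, x2 = kg of ferromanganese, x3 = kg of steel scrap.
Minimise 0.38x1 + 1.7x2 + 0.31x3 s.t.:
  8x1 + 798x2 + 8x3 ≥ 690   (manganese)
  1x1 + 1x3 ≥ 2   (nickel)
  0.35x1 + 0.2x2 + 0.29x3 ≤ 1.29   (sulfur)
  3.6x1 + 74.6x2 + 2.3x3 ≥ 138.3   (carbon)
  x1 ≤ 3.2
  x1, x2, x3 ≥ 0.
The cheapest feasible vertex uses only ferromanganese, steel scrap; scrap grade B is not used. The nickel and carbon requirements are met with equality.
So ferromanganese = 1.792 kg, steel scrap = 2 kg.
Cost = 1.7·1.792 + 0.31·2 = 3.6664.

£3.67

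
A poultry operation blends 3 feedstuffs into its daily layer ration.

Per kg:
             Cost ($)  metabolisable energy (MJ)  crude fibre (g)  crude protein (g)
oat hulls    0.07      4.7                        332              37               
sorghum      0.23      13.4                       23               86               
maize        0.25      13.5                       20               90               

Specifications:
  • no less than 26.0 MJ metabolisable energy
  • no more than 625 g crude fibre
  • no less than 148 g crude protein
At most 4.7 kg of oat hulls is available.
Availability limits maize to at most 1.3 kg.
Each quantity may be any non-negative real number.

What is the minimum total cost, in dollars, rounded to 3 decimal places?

$0.427

Set it up as a linear program. Let x1 = kg of oat hulls, x2 = kg of sorghum, x3 = kg of maize.
min 0.07x1 + 0.23x2 + 0.25x3 subject to:
  4.7x1 + 13.4x2 + 13.5x3 ≥ 26   (metabolisable energy)
  332x1 + 23x2 + 20x3 ≤ 625   (crude fibre)
  37x1 + 86x2 + 90x3 ≥ 148   (crude protein)
  x1 ≤ 4.7
  x3 ≤ 1.3
  x1, x2, x3 ≥ 0.
The optimal basis is {oat hulls, sorghum}; maize drops out. There the metabolisable energy and crude fibre constraints are tight.
So oat hulls = 1.792 kg, sorghum = 1.312 kg.
Objective = 0.07·1.792 + 0.23·1.312 = 0.42720.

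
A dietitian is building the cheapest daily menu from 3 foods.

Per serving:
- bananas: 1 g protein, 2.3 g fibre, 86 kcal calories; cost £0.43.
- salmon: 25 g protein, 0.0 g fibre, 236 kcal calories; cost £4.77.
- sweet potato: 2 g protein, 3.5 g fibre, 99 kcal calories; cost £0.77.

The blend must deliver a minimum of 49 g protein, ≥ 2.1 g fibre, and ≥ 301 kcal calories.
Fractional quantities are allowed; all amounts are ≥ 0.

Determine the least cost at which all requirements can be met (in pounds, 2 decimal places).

Let x1 = servings of bananas, x2 = servings of salmon, x3 = servings of sweet potato.
Minimise 0.43x1 + 4.77x2 + 0.77x3 with:
  1x1 + 25x2 + 2x3 ≥ 49   (protein)
  2.3x1 + 3.5x3 ≥ 2.1   (fibre)
  86x1 + 236x2 + 99x3 ≥ 301   (calories)
  x1, x2, x3 ≥ 0.
At the optimum only bananas, salmon are positive (sweet potato = 0). Binding constraints: protein and fibre.
That vertex is x1 = 0.913, x2 = 1.923.
Total cost: 0.43·0.913 + 4.77·1.923 = 9.5653.

£9.57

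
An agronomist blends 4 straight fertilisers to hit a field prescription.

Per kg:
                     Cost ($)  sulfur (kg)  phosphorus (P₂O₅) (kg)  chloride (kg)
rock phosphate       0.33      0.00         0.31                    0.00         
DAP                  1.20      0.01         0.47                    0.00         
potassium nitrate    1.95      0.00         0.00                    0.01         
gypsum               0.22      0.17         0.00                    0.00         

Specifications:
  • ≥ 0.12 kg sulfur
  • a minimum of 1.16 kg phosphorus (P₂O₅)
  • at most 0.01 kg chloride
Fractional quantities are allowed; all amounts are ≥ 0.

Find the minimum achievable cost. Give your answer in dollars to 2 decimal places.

$1.39

Let x1 = kg of rock phosphate, x2 = kg of DAP, x3 = kg of potassium nitrate, x4 = kg of gypsum.
Minimise 0.33x1 + 1.2x2 + 1.95x3 + 0.22x4 with:
  0.01x2 + 0.17x4 ≥ 0.12   (sulfur)
  0.31x1 + 0.47x2 ≥ 1.16   (phosphorus (P₂O₅))
  0.01x3 ≤ 0.01   (chloride)
  x1, x2, x3, x4 ≥ 0.
The cheapest feasible vertex uses only rock phosphate, gypsum; DAP, potassium nitrate are not used. The sulfur and phosphorus (P₂O₅) requirements are met with equality.
Solving gives x1 = 3.742, x4 = 0.7059.
Total cost: 0.33·3.742 + 0.22·0.7059 = 1.3902.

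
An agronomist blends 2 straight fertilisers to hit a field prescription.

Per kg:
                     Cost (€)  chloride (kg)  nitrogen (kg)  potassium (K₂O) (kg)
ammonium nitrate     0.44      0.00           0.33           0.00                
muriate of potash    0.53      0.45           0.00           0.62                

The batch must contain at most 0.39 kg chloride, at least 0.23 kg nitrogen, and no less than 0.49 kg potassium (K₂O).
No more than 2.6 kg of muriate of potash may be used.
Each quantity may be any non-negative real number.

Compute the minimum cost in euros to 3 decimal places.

Let x1 = kg of ammonium nitrate, x2 = kg of muriate of potash.
Minimize 0.44x1 + 0.53x2 with:
  0.45x2 ≤ 0.39   (chloride)
  0.33x1 ≥ 0.23   (nitrogen)
  0.62x2 ≥ 0.49   (potassium (K₂O))
  x2 ≤ 2.6
  x1, x2 ≥ 0.
Both inputs are positive at the optimum. The nitrogen and potassium (K₂O) requirements are met with equality.
Solving gives x1 = 0.697, x2 = 0.7903.
Cost = 0.44·0.697 + 0.53·0.7903 = 0.72554.

€0.726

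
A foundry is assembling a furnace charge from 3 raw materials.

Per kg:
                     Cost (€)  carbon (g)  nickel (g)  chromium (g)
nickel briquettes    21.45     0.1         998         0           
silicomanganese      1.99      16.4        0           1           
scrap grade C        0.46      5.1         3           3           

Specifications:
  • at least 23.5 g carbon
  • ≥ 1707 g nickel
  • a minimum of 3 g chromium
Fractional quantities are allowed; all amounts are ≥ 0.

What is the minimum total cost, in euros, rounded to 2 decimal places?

€38.50

Let x1 = kg of nickel briquettes, x2 = kg of silicomanganese, x3 = kg of scrap grade C.
min 21.45x1 + 1.99x2 + 0.46x3 with:
  0.1x1 + 16.4x2 + 5.1x3 ≥ 23.5   (carbon)
  998x1 + 3x3 ≥ 1707   (nickel)
  1x2 + 3x3 ≥ 3   (chromium)
  x1, x2, x3 ≥ 0.
The cheapest feasible vertex uses only nickel briquettes, scrap grade C; silicomanganese is not used. The carbon and nickel requirements are met with equality.
Solving gives x1 = 1.6967, x3 = 4.5746.
Total cost: 21.45·1.6967 + 0.46·4.5746 = 38.4985.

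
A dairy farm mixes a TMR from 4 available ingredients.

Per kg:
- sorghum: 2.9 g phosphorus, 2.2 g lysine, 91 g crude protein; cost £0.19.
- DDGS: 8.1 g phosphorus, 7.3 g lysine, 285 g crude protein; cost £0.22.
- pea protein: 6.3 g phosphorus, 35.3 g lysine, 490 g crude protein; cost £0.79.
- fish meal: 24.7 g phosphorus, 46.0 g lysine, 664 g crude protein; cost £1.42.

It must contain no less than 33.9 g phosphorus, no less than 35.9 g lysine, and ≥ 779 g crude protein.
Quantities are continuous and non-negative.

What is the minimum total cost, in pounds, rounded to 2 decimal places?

£1.03

Treat it as an LP. Let x1 = kg of sorghum, x2 = kg of DDGS, x3 = kg of pea protein, x4 = kg of fish meal.
Minimise 0.19x1 + 0.22x2 + 0.79x3 + 1.42x4 s.t.:
  2.9x1 + 8.1x2 + 6.3x3 + 24.7x4 ≥ 33.9   (phosphorus)
  2.2x1 + 7.3x2 + 35.3x3 + 46x4 ≥ 35.9   (lysine)
  91x1 + 285x2 + 490x3 + 664x4 ≥ 779   (crude protein)
  x1, x2, x3, x4 ≥ 0.
The optimal basis is {DDGS, pea protein}; sorghum, fish meal drop out. There the phosphorus and lysine constraints are tight.
That vertex is x2 = 4.045, x3 = 0.1805.
Hence cost = 0.22·4.045 + 0.79·0.1805 = £1.0325.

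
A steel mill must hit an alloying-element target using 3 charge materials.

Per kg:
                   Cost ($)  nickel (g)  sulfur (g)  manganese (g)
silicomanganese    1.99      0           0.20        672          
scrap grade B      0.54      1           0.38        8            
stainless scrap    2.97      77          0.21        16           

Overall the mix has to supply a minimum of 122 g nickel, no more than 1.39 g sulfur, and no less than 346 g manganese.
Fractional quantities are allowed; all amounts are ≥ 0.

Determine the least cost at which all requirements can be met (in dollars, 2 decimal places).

$5.66

Treat it as an LP. Let x1 = kg of silicomanganese, x2 = kg of scrap grade B, x3 = kg of stainless scrap.
Minimize 1.99x1 + 0.54x2 + 2.97x3 subject to:
  1x2 + 77x3 ≥ 122   (nickel)
  0.2x1 + 0.38x2 + 0.21x3 ≤ 1.39   (sulfur)
  672x1 + 8x2 + 16x3 ≥ 346   (manganese)
  x1, x2, x3 ≥ 0.
The cheapest feasible vertex uses only silicomanganese, stainless scrap; scrap grade B is not used. There the nickel and manganese constraints are tight.
So silicomanganese = 0.47716 kg, stainless scrap = 1.5844 kg.
Cost = 1.99·0.47716 + 2.97·1.5844 = 5.6552.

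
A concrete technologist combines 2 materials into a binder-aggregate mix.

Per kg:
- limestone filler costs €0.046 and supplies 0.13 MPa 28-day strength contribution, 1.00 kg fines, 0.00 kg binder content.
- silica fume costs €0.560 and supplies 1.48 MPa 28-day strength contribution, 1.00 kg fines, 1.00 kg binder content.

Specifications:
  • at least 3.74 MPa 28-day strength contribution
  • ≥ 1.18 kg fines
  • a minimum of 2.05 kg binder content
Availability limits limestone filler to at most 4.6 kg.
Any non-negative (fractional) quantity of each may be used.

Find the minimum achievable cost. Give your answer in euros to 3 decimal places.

Let x1 = kg of limestone filler, x2 = kg of silica fume.
Minimise 0.046x1 + 0.56x2 s.t.:
  0.13x1 + 1.48x2 ≥ 3.74   (28-day strength contribution)
  1x1 + 1x2 ≥ 1.18   (fines)
  1x2 ≥ 2.05   (binder content)
  x1 ≤ 4.6
  x1, x2 ≥ 0.
Both inputs are positive at the optimum. Binding constraints: 28-day strength contribution and the limestone filler cap.
Solving gives x1 = 4.6, x2 = 2.123.
Cost = 0.046·4.6 + 0.56·2.123 = 1.40048.

€1.400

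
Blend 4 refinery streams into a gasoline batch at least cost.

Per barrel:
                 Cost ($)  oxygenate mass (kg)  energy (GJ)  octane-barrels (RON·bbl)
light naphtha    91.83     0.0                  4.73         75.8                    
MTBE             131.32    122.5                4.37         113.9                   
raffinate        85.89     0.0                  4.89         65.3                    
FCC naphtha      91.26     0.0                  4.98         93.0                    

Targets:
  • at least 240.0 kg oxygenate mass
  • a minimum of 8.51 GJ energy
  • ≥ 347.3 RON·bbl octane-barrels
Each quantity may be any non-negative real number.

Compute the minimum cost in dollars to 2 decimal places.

$379.11

Set it up as a linear program. Let x1 = barrels of light naphtha, x2 = barrels of MTBE, x3 = barrels of raffinate, x4 = barrels of FCC naphtha.
Minimise 91.83x1 + 131.32x2 + 85.89x3 + 91.26x4 s.t.:
  122.5x2 ≥ 240   (oxygenate mass)
  4.73x1 + 4.37x2 + 4.89x3 + 4.98x4 ≥ 8.51   (energy)
  75.8x1 + 113.9x2 + 65.3x3 + 93x4 ≥ 347.3   (octane-barrels)
  x1, x2, x3, x4 ≥ 0.
The cheapest feasible vertex uses only MTBE, FCC naphtha; light naphtha, raffinate are not used. There the oxygenate mass and octane-barrels constraints are tight.
So MTBE = 1.9592 barrels, FCC naphtha = 1.3349 barrels.
Total cost: 131.32·1.9592 + 91.26·1.3349 = 379.1051.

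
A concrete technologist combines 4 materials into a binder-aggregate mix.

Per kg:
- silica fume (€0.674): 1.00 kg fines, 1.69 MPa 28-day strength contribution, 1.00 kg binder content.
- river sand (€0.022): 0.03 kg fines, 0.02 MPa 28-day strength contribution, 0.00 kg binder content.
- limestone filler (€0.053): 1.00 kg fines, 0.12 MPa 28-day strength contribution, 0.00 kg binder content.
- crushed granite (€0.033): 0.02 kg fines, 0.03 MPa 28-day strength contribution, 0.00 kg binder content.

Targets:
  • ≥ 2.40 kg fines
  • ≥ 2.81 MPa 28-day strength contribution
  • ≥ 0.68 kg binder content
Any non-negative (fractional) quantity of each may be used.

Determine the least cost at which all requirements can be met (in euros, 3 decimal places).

Let x1 = kg of silica fume, x2 = kg of river sand, x3 = kg of limestone filler, x4 = kg of crushed granite.
min 0.674x1 + 0.022x2 + 0.053x3 + 0.033x4 subject to:
  1x1 + 0.03x2 + 1x3 + 0.02x4 ≥ 2.4   (fines)
  1.69x1 + 0.02x2 + 0.12x3 + 0.03x4 ≥ 2.81   (28-day strength contribution)
  1x1 ≥ 0.68   (binder content)
  x1, x2, x3, x4 ≥ 0.
The optimal basis is {silica fume, limestone filler}; river sand, crushed granite drop out. There the fines and 28-day strength contribution constraints are tight.
That vertex is x1 = 1.606, x3 = 0.7936.
Objective = 0.674·1.606 + 0.053·0.7936 = 1.124505.

€1.125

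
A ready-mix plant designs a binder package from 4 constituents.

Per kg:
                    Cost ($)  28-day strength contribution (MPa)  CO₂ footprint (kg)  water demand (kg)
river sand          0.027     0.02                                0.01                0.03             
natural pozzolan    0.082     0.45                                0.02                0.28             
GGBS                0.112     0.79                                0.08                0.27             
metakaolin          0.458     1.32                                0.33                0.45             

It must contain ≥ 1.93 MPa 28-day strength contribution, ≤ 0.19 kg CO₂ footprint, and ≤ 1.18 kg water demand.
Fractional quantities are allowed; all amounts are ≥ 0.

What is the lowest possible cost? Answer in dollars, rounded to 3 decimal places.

$0.277

Treat it as an LP. Let x1 = kg of river sand, x2 = kg of natural pozzolan, x3 = kg of GGBS, x4 = kg of metakaolin.
Minimise 0.027x1 + 0.082x2 + 0.112x3 + 0.458x4 with:
  0.02x1 + 0.45x2 + 0.79x3 + 1.32x4 ≥ 1.93   (28-day strength contribution)
  0.01x1 + 0.02x2 + 0.08x3 + 0.33x4 ≤ 0.19   (CO₂ footprint)
  0.03x1 + 0.28x2 + 0.27x3 + 0.45x4 ≤ 1.18   (water demand)
  x1, x2, x3, x4 ≥ 0.
At the optimum only natural pozzolan, GGBS are positive (river sand, metakaolin = 0). Binding constraints: 28-day strength contribution and CO₂ footprint.
Solving gives x2 = 0.21287, x3 = 2.3218.
Hence cost = 0.082·0.21287 + 0.112·2.3218 = $0.277497.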